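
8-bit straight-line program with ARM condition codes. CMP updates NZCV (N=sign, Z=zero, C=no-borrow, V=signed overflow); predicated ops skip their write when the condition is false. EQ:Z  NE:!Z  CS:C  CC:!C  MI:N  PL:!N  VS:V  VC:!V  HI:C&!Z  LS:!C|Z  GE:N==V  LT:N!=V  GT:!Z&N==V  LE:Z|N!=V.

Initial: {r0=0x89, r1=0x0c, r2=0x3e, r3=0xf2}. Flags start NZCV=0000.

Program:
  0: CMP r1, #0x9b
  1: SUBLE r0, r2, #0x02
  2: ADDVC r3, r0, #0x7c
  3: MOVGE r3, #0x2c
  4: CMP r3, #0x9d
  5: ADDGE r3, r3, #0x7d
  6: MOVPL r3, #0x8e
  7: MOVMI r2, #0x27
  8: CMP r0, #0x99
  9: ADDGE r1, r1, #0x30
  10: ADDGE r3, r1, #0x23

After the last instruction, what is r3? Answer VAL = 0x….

VAL = 0xa9

0: ✓ CMP  NZCV=0000
1: · SUBLE
2: ✓ ADDVC  r3←0x05
3: ✓ MOVGE  r3←0x2c
4: ✓ CMP  NZCV=1001
5: ✓ ADDGE  r3←0xa9
6: · MOVPL
7: ✓ MOVMI  r2←0x27
8: ✓ CMP  NZCV=1000
9: · ADDGE
10: · ADDGE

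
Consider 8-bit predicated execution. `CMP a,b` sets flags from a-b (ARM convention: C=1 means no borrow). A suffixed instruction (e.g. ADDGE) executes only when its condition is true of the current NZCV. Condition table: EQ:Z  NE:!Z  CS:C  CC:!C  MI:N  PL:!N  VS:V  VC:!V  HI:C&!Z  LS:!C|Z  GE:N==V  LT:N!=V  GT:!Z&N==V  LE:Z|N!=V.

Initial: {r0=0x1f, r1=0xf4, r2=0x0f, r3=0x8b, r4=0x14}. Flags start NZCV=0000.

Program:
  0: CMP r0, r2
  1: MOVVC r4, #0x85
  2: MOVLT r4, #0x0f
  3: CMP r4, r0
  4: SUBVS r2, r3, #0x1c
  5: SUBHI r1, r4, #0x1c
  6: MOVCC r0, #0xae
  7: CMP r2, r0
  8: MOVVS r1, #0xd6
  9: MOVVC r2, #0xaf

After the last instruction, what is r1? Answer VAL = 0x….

0: ✓ CMP  NZCV=0010
1: ✓ MOVVC  r4←0x85
2: · MOVLT
3: ✓ CMP  NZCV=0011
4: ✓ SUBVS  r2←0x6f
5: ✓ SUBHI  r1←0x69
6: · MOVCC
7: ✓ CMP  NZCV=0010
8: · MOVVS
9: ✓ MOVVC  r2←0xaf

VAL = 0x69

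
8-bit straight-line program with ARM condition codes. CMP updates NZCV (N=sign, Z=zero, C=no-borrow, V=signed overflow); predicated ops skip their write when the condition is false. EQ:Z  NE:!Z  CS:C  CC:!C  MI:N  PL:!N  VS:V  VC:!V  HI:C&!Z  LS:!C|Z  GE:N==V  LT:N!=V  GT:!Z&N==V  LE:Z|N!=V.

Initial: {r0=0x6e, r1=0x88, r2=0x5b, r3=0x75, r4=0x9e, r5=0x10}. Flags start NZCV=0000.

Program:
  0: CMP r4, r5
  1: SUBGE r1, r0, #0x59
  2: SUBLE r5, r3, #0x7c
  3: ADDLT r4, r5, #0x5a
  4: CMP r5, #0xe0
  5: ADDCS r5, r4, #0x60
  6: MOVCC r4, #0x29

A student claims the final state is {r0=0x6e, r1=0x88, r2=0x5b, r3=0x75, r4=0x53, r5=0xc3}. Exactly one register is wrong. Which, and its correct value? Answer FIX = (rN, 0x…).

0: ✓ CMP  NZCV=1010
1: · SUBGE
2: ✓ SUBLE  r5←0xf9
3: ✓ ADDLT  r4←0x53
4: ✓ CMP  NZCV=0010
5: ✓ ADDCS  r5←0xb3
6: · MOVCC

FIX = (r5, 0xb3)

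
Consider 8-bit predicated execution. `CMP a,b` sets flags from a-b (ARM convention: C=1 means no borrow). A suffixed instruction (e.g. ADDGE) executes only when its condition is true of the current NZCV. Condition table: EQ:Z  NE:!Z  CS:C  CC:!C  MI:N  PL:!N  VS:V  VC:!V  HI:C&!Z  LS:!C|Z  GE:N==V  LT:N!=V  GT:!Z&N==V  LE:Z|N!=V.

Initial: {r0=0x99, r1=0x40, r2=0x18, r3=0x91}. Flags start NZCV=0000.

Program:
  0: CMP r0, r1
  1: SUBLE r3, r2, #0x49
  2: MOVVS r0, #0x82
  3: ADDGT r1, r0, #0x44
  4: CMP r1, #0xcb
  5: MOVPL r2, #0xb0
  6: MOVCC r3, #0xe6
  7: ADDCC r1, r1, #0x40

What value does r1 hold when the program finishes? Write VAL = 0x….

0: ✓ CMP  NZCV=0011
1: ✓ SUBLE  r3←0xcf
2: ✓ MOVVS  r0←0x82
3: · ADDGT
4: ✓ CMP  NZCV=0000
5: ✓ MOVPL  r2←0xb0
6: ✓ MOVCC  r3←0xe6
7: ✓ ADDCC  r1←0x80

VAL = 0x80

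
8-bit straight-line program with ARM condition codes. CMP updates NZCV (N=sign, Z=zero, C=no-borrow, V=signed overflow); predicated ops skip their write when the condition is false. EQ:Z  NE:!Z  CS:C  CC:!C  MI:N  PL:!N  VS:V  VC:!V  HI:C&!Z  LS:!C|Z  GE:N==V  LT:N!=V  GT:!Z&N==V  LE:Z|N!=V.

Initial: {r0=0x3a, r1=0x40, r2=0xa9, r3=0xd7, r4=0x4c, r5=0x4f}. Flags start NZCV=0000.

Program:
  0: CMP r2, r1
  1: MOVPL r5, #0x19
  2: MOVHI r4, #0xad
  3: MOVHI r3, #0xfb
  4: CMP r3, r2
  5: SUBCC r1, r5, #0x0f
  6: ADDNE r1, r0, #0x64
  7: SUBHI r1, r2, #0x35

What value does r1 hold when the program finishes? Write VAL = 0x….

0: ✓ CMP  NZCV=0011
1: ✓ MOVPL  r5←0x19
2: ✓ MOVHI  r4←0xad
3: ✓ MOVHI  r3←0xfb
4: ✓ CMP  NZCV=0010
5: · SUBCC
6: ✓ ADDNE  r1←0x9e
7: ✓ SUBHI  r1←0x74

VAL = 0x74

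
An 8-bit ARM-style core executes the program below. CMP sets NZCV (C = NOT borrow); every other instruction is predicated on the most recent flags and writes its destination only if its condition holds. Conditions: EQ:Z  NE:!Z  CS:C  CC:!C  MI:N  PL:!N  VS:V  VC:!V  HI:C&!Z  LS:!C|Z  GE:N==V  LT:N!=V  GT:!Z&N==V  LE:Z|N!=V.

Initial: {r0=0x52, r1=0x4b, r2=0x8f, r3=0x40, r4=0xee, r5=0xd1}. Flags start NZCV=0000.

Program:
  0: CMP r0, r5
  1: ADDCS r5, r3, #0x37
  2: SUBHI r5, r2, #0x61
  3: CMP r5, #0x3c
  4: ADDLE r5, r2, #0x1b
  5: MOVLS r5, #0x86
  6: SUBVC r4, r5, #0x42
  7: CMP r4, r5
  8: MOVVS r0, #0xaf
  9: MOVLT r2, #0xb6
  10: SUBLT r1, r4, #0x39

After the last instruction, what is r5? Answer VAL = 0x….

0: ✓ CMP  NZCV=1001
1: · ADDCS
2: · SUBHI
3: ✓ CMP  NZCV=1010
4: ✓ ADDLE  r5←0xaa
5: · MOVLS
6: ✓ SUBVC  r4←0x68
7: ✓ CMP  NZCV=1001
8: ✓ MOVVS  r0←0xaf
9: · MOVLT
10: · SUBLT

VAL = 0xaa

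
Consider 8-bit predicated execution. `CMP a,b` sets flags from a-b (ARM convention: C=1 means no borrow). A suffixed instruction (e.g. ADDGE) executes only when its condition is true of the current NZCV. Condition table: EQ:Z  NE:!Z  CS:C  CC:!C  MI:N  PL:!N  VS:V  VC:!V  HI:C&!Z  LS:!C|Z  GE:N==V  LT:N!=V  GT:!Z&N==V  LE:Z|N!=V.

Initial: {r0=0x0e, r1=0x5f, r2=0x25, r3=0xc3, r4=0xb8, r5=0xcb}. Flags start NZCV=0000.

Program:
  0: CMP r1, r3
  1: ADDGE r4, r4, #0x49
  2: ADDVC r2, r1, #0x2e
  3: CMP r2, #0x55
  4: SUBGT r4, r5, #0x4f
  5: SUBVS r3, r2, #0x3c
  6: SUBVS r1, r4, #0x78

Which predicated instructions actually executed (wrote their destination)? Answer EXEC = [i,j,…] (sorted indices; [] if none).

[0] flags=1001 → (cmp)
[1] flags=1001 GE?T → r4=0x01
[2] flags=1001 VC?F → skip
[3] flags=1000 → (cmp)
[4] flags=1000 GT?F → skip
[5] flags=1000 VS?F → skip
[6] flags=1000 VS?F → skip

EXEC = [1]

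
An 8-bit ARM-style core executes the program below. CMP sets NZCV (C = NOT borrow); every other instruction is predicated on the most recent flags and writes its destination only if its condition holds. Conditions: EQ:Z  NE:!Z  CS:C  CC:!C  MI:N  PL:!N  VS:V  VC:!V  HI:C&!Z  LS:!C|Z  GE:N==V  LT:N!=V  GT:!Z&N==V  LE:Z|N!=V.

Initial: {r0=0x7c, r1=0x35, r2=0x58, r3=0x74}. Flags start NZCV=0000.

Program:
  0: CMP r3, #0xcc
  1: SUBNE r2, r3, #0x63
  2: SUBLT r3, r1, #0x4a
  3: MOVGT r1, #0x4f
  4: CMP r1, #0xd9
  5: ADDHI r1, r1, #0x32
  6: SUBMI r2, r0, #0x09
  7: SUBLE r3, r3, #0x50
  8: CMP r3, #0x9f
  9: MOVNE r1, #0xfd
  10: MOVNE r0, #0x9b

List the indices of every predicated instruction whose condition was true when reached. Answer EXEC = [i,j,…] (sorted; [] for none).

0: ✓ CMP  NZCV=1001
1: ✓ SUBNE  r2←0x11
2: · SUBLT
3: ✓ MOVGT  r1←0x4f
4: ✓ CMP  NZCV=0000
5: · ADDHI
6: · SUBMI
7: · SUBLE
8: ✓ CMP  NZCV=1001
9: ✓ MOVNE  r1←0xfd
10: ✓ MOVNE  r0←0x9b

EXEC = [1,3,9,10]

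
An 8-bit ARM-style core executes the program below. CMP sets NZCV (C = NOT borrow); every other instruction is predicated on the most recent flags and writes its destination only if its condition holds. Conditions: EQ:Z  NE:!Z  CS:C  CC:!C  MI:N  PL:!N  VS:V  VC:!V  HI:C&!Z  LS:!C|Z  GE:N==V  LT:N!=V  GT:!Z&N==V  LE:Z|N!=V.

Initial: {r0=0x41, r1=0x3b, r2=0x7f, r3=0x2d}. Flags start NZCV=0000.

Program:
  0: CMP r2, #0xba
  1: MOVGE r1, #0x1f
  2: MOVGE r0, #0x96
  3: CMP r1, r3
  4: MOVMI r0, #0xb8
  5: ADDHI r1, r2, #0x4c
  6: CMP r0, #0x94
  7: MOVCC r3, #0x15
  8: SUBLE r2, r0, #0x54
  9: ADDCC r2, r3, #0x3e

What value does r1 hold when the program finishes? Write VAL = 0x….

VAL = 0x1f

[0] flags=1001 → (cmp)
[1] flags=1001 GE?T → r1=0x1f
[2] flags=1001 GE?T → r0=0x96
[3] flags=1000 → (cmp)
[4] flags=1000 MI?T → r0=0xb8
[5] flags=1000 HI?F → skip
[6] flags=0010 → (cmp)
[7] flags=0010 CC?F → skip
[8] flags=0010 LE?F → skip
[9] flags=0010 CC?F → skip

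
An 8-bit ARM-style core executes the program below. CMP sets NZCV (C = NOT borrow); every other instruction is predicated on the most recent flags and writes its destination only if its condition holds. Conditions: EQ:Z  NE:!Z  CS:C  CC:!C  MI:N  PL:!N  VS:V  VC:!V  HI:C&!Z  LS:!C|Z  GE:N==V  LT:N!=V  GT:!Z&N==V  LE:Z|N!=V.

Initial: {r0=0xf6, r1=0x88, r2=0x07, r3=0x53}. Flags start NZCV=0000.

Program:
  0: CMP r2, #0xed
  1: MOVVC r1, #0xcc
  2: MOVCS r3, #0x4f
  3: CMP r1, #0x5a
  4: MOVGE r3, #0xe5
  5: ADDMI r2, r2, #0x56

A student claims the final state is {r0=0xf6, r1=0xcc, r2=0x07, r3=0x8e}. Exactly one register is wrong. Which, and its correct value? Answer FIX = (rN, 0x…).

0: ✓ CMP  NZCV=0000
1: ✓ MOVVC  r1←0xcc
2: · MOVCS
3: ✓ CMP  NZCV=0011
4: · MOVGE
5: · ADDMI

FIX = (r3, 0x53)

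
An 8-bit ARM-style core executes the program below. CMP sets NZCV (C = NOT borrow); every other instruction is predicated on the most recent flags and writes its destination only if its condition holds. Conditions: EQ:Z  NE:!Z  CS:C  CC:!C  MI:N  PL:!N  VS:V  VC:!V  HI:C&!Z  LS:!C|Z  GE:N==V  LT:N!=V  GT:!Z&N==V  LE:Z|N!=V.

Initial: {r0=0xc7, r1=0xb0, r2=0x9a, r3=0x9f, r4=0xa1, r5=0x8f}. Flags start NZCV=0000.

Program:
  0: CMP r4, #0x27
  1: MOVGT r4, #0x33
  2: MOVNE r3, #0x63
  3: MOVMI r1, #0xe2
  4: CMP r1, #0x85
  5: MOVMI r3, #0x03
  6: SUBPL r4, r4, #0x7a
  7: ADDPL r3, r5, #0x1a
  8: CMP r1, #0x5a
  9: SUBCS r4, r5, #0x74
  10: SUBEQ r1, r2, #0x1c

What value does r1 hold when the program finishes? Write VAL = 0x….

VAL = 0xb0

[0] flags=0011 → (cmp)
[1] flags=0011 GT?F → skip
[2] flags=0011 NE?T → r3=0x63
[3] flags=0011 MI?F → skip
[4] flags=0010 → (cmp)
[5] flags=0010 MI?F → skip
[6] flags=0010 PL?T → r4=0x27
[7] flags=0010 PL?T → r3=0xa9
[8] flags=0011 → (cmp)
[9] flags=0011 CS?T → r4=0x1b
[10] flags=0011 EQ?F → skip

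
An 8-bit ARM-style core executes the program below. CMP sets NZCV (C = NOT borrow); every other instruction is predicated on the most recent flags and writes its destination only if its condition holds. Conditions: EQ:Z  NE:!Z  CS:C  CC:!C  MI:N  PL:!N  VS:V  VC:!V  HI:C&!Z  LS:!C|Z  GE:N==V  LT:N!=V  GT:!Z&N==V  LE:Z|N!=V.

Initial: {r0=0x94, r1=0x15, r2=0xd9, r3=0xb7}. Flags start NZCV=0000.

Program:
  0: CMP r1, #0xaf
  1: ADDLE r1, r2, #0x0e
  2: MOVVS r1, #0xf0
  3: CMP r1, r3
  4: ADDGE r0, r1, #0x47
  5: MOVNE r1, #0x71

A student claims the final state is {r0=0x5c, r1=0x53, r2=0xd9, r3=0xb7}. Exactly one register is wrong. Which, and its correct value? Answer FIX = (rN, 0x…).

FIX = (r1, 0x71)

[0] flags=0000 → (cmp)
[1] flags=0000 LE?F → skip
[2] flags=0000 VS?F → skip
[3] flags=0000 → (cmp)
[4] flags=0000 GE?T → r0=0x5c
[5] flags=0000 NE?T → r1=0x71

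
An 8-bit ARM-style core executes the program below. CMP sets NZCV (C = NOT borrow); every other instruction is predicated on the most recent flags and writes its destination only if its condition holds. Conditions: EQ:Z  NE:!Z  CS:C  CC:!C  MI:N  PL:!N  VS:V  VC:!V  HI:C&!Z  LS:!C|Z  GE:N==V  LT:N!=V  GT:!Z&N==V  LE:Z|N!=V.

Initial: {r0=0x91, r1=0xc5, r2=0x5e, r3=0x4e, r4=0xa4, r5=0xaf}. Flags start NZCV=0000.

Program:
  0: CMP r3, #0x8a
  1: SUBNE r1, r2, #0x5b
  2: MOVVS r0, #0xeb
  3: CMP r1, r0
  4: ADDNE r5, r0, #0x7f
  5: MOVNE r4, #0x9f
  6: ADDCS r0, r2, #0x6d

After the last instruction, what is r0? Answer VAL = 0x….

VAL = 0xeb

[0] flags=1001 → (cmp)
[1] flags=1001 NE?T → r1=0x03
[2] flags=1001 VS?T → r0=0xeb
[3] flags=0000 → (cmp)
[4] flags=0000 NE?T → r5=0x6a
[5] flags=0000 NE?T → r4=0x9f
[6] flags=0000 CS?F → skip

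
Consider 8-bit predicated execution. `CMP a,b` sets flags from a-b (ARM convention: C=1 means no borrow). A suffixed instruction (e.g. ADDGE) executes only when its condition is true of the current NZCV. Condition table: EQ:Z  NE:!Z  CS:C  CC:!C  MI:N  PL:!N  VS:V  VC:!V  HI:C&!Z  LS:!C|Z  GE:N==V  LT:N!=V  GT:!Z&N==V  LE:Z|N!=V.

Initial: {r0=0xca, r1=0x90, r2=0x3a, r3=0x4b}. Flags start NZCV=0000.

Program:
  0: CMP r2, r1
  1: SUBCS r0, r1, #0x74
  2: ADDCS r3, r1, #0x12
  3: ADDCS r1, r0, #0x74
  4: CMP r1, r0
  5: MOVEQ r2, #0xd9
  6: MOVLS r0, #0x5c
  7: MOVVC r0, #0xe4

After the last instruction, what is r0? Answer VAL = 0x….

VAL = 0xe4

[0] flags=1001 → (cmp)
[1] flags=1001 CS?F → skip
[2] flags=1001 CS?F → skip
[3] flags=1001 CS?F → skip
[4] flags=1000 → (cmp)
[5] flags=1000 EQ?F → skip
[6] flags=1000 LS?T → r0=0x5c
[7] flags=1000 VC?T → r0=0xe4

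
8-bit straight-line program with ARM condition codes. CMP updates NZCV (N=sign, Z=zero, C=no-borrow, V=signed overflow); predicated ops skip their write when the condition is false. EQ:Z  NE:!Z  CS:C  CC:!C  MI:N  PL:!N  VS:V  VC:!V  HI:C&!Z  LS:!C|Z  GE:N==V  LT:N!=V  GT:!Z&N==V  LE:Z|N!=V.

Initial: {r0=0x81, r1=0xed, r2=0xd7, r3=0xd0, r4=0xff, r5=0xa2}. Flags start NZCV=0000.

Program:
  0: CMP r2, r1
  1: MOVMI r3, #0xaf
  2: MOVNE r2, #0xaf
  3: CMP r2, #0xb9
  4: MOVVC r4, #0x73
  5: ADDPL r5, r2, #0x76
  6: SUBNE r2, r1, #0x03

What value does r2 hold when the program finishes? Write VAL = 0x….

0: ✓ CMP  NZCV=1000
1: ✓ MOVMI  r3←0xaf
2: ✓ MOVNE  r2←0xaf
3: ✓ CMP  NZCV=1000
4: ✓ MOVVC  r4←0x73
5: · ADDPL
6: ✓ SUBNE  r2←0xea

VAL = 0xea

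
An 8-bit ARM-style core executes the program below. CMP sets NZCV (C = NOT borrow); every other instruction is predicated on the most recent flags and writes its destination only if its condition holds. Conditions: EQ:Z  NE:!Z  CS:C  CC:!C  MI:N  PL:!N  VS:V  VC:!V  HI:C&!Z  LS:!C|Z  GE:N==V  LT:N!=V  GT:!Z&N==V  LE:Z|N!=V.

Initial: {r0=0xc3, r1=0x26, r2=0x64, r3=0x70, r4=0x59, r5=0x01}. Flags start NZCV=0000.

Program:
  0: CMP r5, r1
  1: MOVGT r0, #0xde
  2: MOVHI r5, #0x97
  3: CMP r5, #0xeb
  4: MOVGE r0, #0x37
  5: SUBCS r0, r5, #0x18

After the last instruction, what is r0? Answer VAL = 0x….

[0] flags=1000 → (cmp)
[1] flags=1000 GT?F → skip
[2] flags=1000 HI?F → skip
[3] flags=0000 → (cmp)
[4] flags=0000 GE?T → r0=0x37
[5] flags=0000 CS?F → skip

VAL = 0x37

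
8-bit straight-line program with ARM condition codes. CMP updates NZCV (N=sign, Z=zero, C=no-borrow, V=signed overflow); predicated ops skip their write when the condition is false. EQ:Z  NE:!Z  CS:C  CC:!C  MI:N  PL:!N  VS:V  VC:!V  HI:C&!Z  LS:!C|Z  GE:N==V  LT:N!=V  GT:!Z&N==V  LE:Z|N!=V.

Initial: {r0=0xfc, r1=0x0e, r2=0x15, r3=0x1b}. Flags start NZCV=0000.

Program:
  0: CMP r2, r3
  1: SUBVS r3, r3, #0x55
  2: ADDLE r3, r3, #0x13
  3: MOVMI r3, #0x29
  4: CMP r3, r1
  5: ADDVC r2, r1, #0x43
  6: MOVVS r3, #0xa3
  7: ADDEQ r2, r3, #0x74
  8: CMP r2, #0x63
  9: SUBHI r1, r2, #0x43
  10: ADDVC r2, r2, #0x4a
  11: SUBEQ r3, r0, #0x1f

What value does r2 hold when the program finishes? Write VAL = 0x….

0: ✓ CMP  NZCV=1000
1: · SUBVS
2: ✓ ADDLE  r3←0x2e
3: ✓ MOVMI  r3←0x29
4: ✓ CMP  NZCV=0010
5: ✓ ADDVC  r2←0x51
6: · MOVVS
7: · ADDEQ
8: ✓ CMP  NZCV=1000
9: · SUBHI
10: ✓ ADDVC  r2←0x9b
11: · SUBEQ

VAL = 0x9b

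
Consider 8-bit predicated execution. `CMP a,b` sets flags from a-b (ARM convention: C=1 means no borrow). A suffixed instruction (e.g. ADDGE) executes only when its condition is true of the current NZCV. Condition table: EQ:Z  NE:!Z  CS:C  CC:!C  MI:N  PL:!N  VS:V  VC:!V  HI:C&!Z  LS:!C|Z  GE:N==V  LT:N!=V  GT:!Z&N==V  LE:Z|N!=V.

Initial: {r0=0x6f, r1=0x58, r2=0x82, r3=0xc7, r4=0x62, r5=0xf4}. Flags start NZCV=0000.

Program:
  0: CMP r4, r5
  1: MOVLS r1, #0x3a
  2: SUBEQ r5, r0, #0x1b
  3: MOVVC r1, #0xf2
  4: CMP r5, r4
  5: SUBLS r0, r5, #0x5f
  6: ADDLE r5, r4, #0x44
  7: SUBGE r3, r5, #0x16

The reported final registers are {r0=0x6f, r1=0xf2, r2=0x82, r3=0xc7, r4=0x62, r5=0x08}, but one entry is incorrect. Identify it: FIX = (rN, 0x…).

FIX = (r5, 0xa6)

[0] flags=0000 → (cmp)
[1] flags=0000 LS?T → r1=0x3a
[2] flags=0000 EQ?F → skip
[3] flags=0000 VC?T → r1=0xf2
[4] flags=1010 → (cmp)
[5] flags=1010 LS?F → skip
[6] flags=1010 LE?T → r5=0xa6
[7] flags=1010 GE?F → skip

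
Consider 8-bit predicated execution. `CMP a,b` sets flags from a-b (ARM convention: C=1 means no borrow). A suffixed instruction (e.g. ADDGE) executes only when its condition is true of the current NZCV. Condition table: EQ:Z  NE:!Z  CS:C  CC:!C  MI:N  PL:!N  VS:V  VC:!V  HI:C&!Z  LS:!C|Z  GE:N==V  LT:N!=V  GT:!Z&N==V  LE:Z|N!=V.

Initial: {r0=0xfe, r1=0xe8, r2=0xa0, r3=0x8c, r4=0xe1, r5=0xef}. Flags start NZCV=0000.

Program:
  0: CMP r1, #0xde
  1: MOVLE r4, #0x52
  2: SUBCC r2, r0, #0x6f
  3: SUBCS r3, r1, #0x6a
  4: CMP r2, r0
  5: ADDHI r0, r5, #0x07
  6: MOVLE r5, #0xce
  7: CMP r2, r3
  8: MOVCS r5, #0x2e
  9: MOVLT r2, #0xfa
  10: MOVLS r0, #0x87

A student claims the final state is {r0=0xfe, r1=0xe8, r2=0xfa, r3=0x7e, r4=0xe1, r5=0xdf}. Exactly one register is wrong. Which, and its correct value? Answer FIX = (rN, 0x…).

0: ✓ CMP  NZCV=0010
1: · MOVLE
2: · SUBCC
3: ✓ SUBCS  r3←0x7e
4: ✓ CMP  NZCV=1000
5: · ADDHI
6: ✓ MOVLE  r5←0xce
7: ✓ CMP  NZCV=0011
8: ✓ MOVCS  r5←0x2e
9: ✓ MOVLT  r2←0xfa
10: · MOVLS

FIX = (r5, 0x2e)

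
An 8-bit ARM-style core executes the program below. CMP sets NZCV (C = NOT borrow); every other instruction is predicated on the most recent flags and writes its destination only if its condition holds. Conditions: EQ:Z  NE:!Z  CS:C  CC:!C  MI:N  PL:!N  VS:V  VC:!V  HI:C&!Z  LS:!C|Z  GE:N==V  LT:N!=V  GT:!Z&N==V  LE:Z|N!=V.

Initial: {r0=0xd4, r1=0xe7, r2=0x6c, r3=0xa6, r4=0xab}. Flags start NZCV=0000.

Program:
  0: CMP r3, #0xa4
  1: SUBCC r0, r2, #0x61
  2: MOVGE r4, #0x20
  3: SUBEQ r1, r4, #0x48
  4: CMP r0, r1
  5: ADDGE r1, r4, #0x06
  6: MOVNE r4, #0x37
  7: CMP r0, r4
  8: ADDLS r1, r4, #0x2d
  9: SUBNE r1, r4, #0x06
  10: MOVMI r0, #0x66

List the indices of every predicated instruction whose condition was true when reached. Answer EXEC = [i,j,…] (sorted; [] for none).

EXEC = [2,6,9,10]

[0] flags=0010 → (cmp)
[1] flags=0010 CC?F → skip
[2] flags=0010 GE?T → r4=0x20
[3] flags=0010 EQ?F → skip
[4] flags=1000 → (cmp)
[5] flags=1000 GE?F → skip
[6] flags=1000 NE?T → r4=0x37
[7] flags=1010 → (cmp)
[8] flags=1010 LS?F → skip
[9] flags=1010 NE?T → r1=0x31
[10] flags=1010 MI?T → r0=0x66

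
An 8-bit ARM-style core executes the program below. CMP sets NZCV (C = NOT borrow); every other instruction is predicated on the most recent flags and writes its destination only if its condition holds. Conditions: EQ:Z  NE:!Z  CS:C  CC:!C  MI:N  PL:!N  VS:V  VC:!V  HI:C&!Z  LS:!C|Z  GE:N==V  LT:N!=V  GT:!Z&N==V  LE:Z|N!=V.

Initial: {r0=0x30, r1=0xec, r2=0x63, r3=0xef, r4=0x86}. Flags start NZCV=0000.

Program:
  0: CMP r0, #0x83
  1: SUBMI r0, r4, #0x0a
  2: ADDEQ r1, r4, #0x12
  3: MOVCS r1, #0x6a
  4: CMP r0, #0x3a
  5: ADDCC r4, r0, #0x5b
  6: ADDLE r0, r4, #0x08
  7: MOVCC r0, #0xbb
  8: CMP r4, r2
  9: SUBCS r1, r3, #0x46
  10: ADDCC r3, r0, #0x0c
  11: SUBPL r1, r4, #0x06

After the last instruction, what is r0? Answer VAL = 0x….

VAL = 0x7c

0: ✓ CMP  NZCV=1001
1: ✓ SUBMI  r0←0x7c
2: · ADDEQ
3: · MOVCS
4: ✓ CMP  NZCV=0010
5: · ADDCC
6: · ADDLE
7: · MOVCC
8: ✓ CMP  NZCV=0011
9: ✓ SUBCS  r1←0xa9
10: · ADDCC
11: ✓ SUBPL  r1←0x80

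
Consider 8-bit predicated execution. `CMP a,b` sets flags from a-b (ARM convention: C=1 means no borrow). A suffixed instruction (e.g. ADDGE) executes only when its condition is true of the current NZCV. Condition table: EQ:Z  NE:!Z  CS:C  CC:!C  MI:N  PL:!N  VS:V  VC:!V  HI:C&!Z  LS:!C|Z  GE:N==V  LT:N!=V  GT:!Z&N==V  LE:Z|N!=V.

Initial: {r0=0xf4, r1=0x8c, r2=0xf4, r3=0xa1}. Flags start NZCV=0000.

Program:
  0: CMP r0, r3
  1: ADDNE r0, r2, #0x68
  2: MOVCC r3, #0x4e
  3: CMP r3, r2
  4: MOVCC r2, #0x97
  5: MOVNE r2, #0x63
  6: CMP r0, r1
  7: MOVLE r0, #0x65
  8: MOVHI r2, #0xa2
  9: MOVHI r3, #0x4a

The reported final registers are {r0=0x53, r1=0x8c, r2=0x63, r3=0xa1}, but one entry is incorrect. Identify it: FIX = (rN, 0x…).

[0] flags=0010 → (cmp)
[1] flags=0010 NE?T → r0=0x5c
[2] flags=0010 CC?F → skip
[3] flags=1000 → (cmp)
[4] flags=1000 CC?T → r2=0x97
[5] flags=1000 NE?T → r2=0x63
[6] flags=1001 → (cmp)
[7] flags=1001 LE?F → skip
[8] flags=1001 HI?F → skip
[9] flags=1001 HI?F → skip

FIX = (r0, 0x5c)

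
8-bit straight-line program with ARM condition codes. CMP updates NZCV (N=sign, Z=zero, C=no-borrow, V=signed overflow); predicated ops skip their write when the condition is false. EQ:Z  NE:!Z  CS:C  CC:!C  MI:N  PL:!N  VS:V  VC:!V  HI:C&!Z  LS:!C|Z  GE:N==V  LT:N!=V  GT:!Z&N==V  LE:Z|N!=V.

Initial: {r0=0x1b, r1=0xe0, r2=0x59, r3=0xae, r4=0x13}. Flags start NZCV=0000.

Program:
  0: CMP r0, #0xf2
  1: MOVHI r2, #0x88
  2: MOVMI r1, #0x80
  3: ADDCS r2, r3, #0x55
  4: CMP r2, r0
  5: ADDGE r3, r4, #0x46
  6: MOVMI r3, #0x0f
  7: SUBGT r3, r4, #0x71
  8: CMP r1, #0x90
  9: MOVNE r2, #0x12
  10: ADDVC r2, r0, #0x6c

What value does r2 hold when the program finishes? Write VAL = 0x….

0: ✓ CMP  NZCV=0000
1: · MOVHI
2: · MOVMI
3: · ADDCS
4: ✓ CMP  NZCV=0010
5: ✓ ADDGE  r3←0x59
6: · MOVMI
7: ✓ SUBGT  r3←0xa2
8: ✓ CMP  NZCV=0010
9: ✓ MOVNE  r2←0x12
10: ✓ ADDVC  r2←0x87

VAL = 0x87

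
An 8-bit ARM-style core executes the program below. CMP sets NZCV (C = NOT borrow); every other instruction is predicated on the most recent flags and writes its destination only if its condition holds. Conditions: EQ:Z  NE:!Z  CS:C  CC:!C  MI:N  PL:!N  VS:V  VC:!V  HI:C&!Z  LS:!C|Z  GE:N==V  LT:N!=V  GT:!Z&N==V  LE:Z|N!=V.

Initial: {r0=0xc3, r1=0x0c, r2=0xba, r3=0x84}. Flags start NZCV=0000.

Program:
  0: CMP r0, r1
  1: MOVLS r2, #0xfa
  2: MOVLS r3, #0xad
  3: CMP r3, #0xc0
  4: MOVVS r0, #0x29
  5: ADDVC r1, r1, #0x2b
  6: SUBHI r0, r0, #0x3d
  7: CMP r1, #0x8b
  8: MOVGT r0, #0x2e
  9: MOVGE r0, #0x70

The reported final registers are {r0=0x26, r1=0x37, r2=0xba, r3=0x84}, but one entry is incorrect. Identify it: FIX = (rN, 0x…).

0: ✓ CMP  NZCV=1010
1: · MOVLS
2: · MOVLS
3: ✓ CMP  NZCV=1000
4: · MOVVS
5: ✓ ADDVC  r1←0x37
6: · SUBHI
7: ✓ CMP  NZCV=1001
8: ✓ MOVGT  r0←0x2e
9: ✓ MOVGE  r0←0x70

FIX = (r0, 0x70)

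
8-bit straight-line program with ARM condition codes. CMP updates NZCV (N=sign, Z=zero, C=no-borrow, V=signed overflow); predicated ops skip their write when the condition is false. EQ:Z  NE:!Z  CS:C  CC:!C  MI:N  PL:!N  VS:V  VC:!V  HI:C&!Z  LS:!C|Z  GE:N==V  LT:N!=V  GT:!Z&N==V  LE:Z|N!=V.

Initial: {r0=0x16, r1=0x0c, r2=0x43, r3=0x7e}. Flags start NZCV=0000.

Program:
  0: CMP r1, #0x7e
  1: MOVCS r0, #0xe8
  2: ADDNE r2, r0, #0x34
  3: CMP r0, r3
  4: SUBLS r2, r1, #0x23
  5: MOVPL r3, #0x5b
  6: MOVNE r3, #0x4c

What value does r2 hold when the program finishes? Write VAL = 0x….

[0] flags=1000 → (cmp)
[1] flags=1000 CS?F → skip
[2] flags=1000 NE?T → r2=0x4a
[3] flags=1000 → (cmp)
[4] flags=1000 LS?T → r2=0xe9
[5] flags=1000 PL?F → skip
[6] flags=1000 NE?T → r3=0x4c

VAL = 0xe9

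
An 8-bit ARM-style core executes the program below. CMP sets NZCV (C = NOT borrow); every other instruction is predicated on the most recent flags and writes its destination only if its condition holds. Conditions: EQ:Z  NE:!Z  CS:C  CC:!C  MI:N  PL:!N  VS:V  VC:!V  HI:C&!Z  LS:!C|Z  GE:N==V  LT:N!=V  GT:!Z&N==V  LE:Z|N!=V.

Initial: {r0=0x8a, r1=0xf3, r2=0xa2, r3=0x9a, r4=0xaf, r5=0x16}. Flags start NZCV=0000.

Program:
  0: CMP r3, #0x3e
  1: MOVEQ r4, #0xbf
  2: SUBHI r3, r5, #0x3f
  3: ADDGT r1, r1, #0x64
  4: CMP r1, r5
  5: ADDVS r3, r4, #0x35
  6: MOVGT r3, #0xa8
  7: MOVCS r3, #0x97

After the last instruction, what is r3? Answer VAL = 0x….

VAL = 0x97

[0] flags=0011 → (cmp)
[1] flags=0011 EQ?F → skip
[2] flags=0011 HI?T → r3=0xd7
[3] flags=0011 GT?F → skip
[4] flags=1010 → (cmp)
[5] flags=1010 VS?F → skip
[6] flags=1010 GT?F → skip
[7] flags=1010 CS?T → r3=0x97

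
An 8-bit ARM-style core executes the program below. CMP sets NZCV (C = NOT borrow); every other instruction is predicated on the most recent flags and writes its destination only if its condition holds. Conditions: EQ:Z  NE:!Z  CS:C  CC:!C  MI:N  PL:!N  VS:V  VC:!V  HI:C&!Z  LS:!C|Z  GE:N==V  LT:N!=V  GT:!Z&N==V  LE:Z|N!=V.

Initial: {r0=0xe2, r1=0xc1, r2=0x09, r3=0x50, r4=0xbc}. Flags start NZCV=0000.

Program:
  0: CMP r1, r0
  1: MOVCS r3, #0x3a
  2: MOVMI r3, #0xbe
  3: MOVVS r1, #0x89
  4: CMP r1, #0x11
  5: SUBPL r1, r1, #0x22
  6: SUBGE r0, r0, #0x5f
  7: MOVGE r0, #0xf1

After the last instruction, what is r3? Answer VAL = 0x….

0: ✓ CMP  NZCV=1000
1: · MOVCS
2: ✓ MOVMI  r3←0xbe
3: · MOVVS
4: ✓ CMP  NZCV=1010
5: · SUBPL
6: · SUBGE
7: · MOVGE

VAL = 0xbe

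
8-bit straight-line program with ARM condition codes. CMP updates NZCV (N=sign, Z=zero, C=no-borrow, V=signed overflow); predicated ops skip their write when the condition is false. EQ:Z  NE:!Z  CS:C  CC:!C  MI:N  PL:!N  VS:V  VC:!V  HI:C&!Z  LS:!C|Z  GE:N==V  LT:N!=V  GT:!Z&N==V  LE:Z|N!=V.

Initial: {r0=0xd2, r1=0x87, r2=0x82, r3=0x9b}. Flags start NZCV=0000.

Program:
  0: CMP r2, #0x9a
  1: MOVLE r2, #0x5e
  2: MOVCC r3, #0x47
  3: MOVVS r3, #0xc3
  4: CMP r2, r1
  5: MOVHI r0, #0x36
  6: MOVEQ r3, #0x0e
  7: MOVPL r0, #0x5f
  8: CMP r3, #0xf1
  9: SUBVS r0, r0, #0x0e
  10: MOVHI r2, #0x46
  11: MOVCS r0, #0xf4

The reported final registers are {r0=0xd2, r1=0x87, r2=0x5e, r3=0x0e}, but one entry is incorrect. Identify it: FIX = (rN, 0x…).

FIX = (r3, 0x47)

0: ✓ CMP  NZCV=1000
1: ✓ MOVLE  r2←0x5e
2: ✓ MOVCC  r3←0x47
3: · MOVVS
4: ✓ CMP  NZCV=1001
5: · MOVHI
6: · MOVEQ
7: · MOVPL
8: ✓ CMP  NZCV=0000
9: · SUBVS
10: · MOVHI
11: · MOVCS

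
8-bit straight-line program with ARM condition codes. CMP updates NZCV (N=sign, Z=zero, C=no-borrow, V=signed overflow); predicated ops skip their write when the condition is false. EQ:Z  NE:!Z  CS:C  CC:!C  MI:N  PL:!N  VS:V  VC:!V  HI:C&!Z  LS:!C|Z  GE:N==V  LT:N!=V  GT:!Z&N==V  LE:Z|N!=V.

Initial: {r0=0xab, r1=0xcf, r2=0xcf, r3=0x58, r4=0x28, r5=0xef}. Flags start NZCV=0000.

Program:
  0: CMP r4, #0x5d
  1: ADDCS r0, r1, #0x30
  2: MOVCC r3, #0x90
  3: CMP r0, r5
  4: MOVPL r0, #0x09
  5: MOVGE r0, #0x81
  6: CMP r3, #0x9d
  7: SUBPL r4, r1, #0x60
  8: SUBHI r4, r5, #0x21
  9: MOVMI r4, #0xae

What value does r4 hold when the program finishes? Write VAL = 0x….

VAL = 0xae

0: ✓ CMP  NZCV=1000
1: · ADDCS
2: ✓ MOVCC  r3←0x90
3: ✓ CMP  NZCV=1000
4: · MOVPL
5: · MOVGE
6: ✓ CMP  NZCV=1000
7: · SUBPL
8: · SUBHI
9: ✓ MOVMI  r4←0xae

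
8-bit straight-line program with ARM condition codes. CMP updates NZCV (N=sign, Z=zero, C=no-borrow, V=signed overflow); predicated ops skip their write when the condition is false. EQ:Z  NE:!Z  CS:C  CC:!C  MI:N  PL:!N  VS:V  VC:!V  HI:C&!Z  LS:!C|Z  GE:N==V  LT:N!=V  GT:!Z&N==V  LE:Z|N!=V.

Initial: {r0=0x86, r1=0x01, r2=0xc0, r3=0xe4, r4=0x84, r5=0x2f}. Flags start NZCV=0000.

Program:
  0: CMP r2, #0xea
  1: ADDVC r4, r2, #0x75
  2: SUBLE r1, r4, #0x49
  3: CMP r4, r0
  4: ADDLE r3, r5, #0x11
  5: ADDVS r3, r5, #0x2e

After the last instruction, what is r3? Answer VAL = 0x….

0: ✓ CMP  NZCV=1000
1: ✓ ADDVC  r4←0x35
2: ✓ SUBLE  r1←0xec
3: ✓ CMP  NZCV=1001
4: · ADDLE
5: ✓ ADDVS  r3←0x5d

VAL = 0x5d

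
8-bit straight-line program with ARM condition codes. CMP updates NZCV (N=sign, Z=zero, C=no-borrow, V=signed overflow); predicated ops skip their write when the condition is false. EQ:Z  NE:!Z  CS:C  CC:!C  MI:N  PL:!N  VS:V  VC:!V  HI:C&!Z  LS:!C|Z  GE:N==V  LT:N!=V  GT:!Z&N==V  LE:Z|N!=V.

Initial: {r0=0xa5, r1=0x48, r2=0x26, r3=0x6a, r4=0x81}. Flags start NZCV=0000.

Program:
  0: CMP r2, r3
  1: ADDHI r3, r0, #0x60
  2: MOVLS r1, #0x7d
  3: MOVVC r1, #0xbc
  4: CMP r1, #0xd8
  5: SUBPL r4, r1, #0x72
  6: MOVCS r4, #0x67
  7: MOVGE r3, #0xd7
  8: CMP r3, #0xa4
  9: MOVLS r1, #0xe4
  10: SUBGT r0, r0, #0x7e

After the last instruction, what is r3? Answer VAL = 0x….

[0] flags=1000 → (cmp)
[1] flags=1000 HI?F → skip
[2] flags=1000 LS?T → r1=0x7d
[3] flags=1000 VC?T → r1=0xbc
[4] flags=1000 → (cmp)
[5] flags=1000 PL?F → skip
[6] flags=1000 CS?F → skip
[7] flags=1000 GE?F → skip
[8] flags=1001 → (cmp)
[9] flags=1001 LS?T → r1=0xe4
[10] flags=1001 GT?T → r0=0x27

VAL = 0x6a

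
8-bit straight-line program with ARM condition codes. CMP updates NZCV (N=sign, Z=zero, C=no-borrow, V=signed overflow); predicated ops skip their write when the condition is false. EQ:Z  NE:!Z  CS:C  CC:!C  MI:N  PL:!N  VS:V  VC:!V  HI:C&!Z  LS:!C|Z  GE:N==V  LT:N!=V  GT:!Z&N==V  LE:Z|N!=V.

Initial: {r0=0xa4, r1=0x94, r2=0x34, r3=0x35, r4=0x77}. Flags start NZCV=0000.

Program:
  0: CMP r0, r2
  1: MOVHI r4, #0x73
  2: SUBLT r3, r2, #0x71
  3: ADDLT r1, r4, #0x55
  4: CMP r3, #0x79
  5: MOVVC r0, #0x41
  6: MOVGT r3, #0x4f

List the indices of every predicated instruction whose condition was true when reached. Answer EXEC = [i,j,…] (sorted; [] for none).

[0] flags=0011 → (cmp)
[1] flags=0011 HI?T → r4=0x73
[2] flags=0011 LT?T → r3=0xc3
[3] flags=0011 LT?T → r1=0xc8
[4] flags=0011 → (cmp)
[5] flags=0011 VC?F → skip
[6] flags=0011 GT?F → skip

EXEC = [1,2,3]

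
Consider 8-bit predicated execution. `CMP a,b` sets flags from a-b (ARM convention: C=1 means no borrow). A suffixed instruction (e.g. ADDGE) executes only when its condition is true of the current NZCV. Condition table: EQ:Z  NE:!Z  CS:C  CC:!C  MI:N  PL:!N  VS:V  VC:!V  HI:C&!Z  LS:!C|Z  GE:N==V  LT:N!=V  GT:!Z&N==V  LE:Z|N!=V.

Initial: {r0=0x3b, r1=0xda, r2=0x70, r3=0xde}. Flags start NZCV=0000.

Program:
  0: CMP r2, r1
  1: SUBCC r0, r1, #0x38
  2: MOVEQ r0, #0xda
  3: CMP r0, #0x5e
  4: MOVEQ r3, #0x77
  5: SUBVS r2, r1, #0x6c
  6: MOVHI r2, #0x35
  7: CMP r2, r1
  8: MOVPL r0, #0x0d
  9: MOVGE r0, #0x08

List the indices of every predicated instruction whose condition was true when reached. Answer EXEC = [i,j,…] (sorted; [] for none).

EXEC = [1,5,6,8,9]

0: ✓ CMP  NZCV=1001
1: ✓ SUBCC  r0←0xa2
2: · MOVEQ
3: ✓ CMP  NZCV=0011
4: · MOVEQ
5: ✓ SUBVS  r2←0x6e
6: ✓ MOVHI  r2←0x35
7: ✓ CMP  NZCV=0000
8: ✓ MOVPL  r0←0x0d
9: ✓ MOVGE  r0←0x08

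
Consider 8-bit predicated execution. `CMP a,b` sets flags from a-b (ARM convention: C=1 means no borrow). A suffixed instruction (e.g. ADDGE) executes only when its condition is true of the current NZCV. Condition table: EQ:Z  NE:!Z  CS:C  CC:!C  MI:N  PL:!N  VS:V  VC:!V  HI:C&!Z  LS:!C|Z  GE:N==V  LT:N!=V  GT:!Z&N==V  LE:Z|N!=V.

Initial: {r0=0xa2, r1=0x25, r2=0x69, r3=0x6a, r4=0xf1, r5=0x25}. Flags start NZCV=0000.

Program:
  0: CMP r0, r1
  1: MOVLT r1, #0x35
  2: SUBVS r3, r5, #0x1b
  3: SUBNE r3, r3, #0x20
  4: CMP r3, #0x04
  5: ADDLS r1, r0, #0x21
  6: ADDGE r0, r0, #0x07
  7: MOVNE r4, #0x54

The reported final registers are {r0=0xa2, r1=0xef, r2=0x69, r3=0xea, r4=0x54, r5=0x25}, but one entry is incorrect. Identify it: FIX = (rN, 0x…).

[0] flags=0011 → (cmp)
[1] flags=0011 LT?T → r1=0x35
[2] flags=0011 VS?T → r3=0x0a
[3] flags=0011 NE?T → r3=0xea
[4] flags=1010 → (cmp)
[5] flags=1010 LS?F → skip
[6] flags=1010 GE?F → skip
[7] flags=1010 NE?T → r4=0x54

FIX = (r1, 0x35)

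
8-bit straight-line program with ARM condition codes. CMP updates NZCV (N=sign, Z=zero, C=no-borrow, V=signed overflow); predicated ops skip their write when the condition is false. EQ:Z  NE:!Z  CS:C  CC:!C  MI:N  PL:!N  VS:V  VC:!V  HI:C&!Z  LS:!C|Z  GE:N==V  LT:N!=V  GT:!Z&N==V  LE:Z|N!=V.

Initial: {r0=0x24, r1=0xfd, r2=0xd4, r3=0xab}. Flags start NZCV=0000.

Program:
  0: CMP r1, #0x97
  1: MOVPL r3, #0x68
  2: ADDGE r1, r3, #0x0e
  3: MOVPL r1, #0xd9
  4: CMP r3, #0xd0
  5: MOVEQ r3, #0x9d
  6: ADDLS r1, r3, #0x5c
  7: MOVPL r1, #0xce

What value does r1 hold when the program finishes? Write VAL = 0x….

[0] flags=0010 → (cmp)
[1] flags=0010 PL?T → r3=0x68
[2] flags=0010 GE?T → r1=0x76
[3] flags=0010 PL?T → r1=0xd9
[4] flags=1001 → (cmp)
[5] flags=1001 EQ?F → skip
[6] flags=1001 LS?T → r1=0xc4
[7] flags=1001 PL?F → skip

VAL = 0xc4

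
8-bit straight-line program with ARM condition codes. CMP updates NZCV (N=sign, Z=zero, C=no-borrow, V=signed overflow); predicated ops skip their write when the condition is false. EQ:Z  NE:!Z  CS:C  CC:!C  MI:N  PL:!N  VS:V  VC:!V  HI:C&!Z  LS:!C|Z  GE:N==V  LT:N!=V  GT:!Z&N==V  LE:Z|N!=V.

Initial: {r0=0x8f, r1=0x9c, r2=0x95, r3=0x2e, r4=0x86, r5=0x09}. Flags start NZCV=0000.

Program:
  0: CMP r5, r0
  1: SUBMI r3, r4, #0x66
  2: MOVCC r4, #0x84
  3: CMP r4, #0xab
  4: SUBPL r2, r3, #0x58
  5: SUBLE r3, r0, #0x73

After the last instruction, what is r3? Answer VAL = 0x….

0: ✓ CMP  NZCV=0000
1: · SUBMI
2: ✓ MOVCC  r4←0x84
3: ✓ CMP  NZCV=1000
4: · SUBPL
5: ✓ SUBLE  r3←0x1c

VAL = 0x1c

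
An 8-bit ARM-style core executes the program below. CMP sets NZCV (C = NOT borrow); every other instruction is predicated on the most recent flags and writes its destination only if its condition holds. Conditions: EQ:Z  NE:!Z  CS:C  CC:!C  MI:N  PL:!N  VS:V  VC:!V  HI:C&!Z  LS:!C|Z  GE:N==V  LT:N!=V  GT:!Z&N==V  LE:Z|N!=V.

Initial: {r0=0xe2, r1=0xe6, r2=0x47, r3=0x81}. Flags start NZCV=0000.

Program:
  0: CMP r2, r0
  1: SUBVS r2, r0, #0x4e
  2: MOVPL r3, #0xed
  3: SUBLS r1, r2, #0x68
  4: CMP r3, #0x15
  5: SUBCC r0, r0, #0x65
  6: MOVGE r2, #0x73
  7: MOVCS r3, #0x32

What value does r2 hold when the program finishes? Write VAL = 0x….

VAL = 0x47

0: ✓ CMP  NZCV=0000
1: · SUBVS
2: ✓ MOVPL  r3←0xed
3: ✓ SUBLS  r1←0xdf
4: ✓ CMP  NZCV=1010
5: · SUBCC
6: · MOVGE
7: ✓ MOVCS  r3←0x32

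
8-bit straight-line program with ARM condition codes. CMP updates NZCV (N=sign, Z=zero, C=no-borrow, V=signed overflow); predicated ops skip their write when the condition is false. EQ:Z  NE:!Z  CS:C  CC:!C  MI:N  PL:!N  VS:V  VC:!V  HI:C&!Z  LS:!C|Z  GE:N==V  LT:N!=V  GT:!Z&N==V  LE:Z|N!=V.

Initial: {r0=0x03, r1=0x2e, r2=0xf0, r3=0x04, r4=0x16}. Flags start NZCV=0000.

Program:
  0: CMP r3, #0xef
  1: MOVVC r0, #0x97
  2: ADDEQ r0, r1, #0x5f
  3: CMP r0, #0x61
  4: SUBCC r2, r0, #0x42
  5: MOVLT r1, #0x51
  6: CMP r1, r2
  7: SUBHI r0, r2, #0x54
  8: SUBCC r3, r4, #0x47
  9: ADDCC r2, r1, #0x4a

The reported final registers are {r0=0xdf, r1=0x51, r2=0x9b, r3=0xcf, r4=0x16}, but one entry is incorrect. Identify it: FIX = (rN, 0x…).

0: ✓ CMP  NZCV=0000
1: ✓ MOVVC  r0←0x97
2: · ADDEQ
3: ✓ CMP  NZCV=0011
4: · SUBCC
5: ✓ MOVLT  r1←0x51
6: ✓ CMP  NZCV=0000
7: · SUBHI
8: ✓ SUBCC  r3←0xcf
9: ✓ ADDCC  r2←0x9b

FIX = (r0, 0x97)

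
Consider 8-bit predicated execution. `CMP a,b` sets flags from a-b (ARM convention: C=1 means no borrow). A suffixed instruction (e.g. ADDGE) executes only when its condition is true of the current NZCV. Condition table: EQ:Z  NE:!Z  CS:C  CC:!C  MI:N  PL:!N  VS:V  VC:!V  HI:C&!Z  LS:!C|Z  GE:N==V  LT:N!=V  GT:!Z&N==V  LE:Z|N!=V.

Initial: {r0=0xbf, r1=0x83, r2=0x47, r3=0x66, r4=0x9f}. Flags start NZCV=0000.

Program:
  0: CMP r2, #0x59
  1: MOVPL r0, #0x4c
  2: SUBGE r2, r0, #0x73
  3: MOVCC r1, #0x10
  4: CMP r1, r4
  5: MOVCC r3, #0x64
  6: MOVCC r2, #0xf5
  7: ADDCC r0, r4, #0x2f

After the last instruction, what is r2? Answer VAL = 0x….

VAL = 0xf5

0: ✓ CMP  NZCV=1000
1: · MOVPL
2: · SUBGE
3: ✓ MOVCC  r1←0x10
4: ✓ CMP  NZCV=0000
5: ✓ MOVCC  r3←0x64
6: ✓ MOVCC  r2←0xf5
7: ✓ ADDCC  r0←0xce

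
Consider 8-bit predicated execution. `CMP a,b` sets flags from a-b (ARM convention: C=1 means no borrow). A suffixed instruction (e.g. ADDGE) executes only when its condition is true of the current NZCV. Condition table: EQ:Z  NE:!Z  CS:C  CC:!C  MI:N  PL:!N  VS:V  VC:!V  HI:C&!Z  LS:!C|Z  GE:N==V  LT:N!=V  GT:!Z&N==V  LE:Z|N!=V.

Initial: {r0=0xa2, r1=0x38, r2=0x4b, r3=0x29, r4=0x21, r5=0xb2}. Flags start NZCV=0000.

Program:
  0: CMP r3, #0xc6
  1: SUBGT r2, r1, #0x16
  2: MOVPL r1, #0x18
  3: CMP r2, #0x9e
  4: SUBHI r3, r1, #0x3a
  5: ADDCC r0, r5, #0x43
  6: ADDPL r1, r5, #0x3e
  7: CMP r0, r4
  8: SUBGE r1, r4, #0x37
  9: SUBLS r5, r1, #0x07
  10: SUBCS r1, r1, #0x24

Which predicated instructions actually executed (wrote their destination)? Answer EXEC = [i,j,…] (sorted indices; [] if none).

EXEC = [1,2,5,10]

[0] flags=0000 → (cmp)
[1] flags=0000 GT?T → r2=0x22
[2] flags=0000 PL?T → r1=0x18
[3] flags=1001 → (cmp)
[4] flags=1001 HI?F → skip
[5] flags=1001 CC?T → r0=0xf5
[6] flags=1001 PL?F → skip
[7] flags=1010 → (cmp)
[8] flags=1010 GE?F → skip
[9] flags=1010 LS?F → skip
[10] flags=1010 CS?T → r1=0xf4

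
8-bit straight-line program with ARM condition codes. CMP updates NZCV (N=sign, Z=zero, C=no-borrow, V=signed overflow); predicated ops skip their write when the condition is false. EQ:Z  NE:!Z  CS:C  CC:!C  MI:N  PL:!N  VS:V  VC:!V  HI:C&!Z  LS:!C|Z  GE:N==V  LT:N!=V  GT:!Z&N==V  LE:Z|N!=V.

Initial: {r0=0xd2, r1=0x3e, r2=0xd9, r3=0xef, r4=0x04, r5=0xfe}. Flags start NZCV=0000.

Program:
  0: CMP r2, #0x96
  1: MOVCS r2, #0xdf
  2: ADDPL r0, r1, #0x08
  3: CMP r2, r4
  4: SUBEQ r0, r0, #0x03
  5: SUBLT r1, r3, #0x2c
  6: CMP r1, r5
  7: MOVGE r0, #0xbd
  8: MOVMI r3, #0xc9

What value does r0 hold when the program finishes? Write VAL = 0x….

VAL = 0x46

[0] flags=0010 → (cmp)
[1] flags=0010 CS?T → r2=0xdf
[2] flags=0010 PL?T → r0=0x46
[3] flags=1010 → (cmp)
[4] flags=1010 EQ?F → skip
[5] flags=1010 LT?T → r1=0xc3
[6] flags=1000 → (cmp)
[7] flags=1000 GE?F → skip
[8] flags=1000 MI?T → r3=0xc9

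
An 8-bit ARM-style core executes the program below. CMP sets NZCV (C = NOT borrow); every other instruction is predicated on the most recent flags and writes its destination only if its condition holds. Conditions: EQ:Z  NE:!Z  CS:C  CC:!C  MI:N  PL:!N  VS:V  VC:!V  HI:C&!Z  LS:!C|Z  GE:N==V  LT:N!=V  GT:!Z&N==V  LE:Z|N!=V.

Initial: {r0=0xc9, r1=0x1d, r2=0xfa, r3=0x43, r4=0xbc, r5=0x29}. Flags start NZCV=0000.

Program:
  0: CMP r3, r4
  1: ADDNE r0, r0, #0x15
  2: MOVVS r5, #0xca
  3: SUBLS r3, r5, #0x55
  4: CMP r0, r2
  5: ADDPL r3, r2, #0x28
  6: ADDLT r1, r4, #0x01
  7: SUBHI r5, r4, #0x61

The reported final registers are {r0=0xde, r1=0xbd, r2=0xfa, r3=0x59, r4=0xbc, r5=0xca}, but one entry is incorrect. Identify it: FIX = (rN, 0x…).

FIX = (r3, 0x75)

0: ✓ CMP  NZCV=1001
1: ✓ ADDNE  r0←0xde
2: ✓ MOVVS  r5←0xca
3: ✓ SUBLS  r3←0x75
4: ✓ CMP  NZCV=1000
5: · ADDPL
6: ✓ ADDLT  r1←0xbd
7: · SUBHI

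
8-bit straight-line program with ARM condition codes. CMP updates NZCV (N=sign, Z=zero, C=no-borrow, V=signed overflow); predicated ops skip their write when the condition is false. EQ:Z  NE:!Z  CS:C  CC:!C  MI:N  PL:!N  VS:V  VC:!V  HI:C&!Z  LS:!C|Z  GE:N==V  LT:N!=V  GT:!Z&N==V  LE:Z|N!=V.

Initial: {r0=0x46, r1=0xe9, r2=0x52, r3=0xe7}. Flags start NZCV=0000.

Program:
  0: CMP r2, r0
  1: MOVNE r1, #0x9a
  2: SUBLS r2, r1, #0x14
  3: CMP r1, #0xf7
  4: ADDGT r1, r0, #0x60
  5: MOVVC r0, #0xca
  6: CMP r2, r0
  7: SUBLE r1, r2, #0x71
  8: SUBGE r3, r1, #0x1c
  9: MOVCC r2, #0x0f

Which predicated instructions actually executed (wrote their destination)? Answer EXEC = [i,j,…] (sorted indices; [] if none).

0: ✓ CMP  NZCV=0010
1: ✓ MOVNE  r1←0x9a
2: · SUBLS
3: ✓ CMP  NZCV=1000
4: · ADDGT
5: ✓ MOVVC  r0←0xca
6: ✓ CMP  NZCV=1001
7: · SUBLE
8: ✓ SUBGE  r3←0x7e
9: ✓ MOVCC  r2←0x0f

EXEC = [1,5,8,9]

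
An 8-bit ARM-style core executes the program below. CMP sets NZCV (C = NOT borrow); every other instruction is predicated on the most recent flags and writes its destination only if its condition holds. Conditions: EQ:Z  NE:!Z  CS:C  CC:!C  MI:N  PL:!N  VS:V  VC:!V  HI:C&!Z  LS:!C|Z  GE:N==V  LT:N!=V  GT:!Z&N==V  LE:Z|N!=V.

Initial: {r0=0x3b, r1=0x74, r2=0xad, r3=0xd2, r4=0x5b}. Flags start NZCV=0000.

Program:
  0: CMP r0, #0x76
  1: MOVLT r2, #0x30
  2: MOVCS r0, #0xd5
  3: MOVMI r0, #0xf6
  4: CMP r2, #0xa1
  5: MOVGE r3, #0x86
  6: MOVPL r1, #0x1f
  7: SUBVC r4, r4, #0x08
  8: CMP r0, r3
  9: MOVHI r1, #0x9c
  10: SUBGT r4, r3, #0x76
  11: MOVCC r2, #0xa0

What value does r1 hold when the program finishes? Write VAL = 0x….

VAL = 0x9c

0: ✓ CMP  NZCV=1000
1: ✓ MOVLT  r2←0x30
2: · MOVCS
3: ✓ MOVMI  r0←0xf6
4: ✓ CMP  NZCV=1001
5: ✓ MOVGE  r3←0x86
6: · MOVPL
7: · SUBVC
8: ✓ CMP  NZCV=0010
9: ✓ MOVHI  r1←0x9c
10: ✓ SUBGT  r4←0x10
11: · MOVCC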